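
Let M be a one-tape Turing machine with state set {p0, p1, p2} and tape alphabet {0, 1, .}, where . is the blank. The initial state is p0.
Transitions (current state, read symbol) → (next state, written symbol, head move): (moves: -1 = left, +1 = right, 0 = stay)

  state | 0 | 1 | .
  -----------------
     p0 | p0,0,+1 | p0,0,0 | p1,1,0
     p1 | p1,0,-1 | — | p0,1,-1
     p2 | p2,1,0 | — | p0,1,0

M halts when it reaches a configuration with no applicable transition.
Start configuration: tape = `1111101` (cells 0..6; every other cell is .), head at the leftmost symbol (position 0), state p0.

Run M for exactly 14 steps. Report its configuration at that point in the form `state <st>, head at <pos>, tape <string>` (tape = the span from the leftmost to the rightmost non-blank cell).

state p1, head at 7, tape 00000001

state=p0 head=0 tape=[1]111101.   (p0,1)→(p0,0,0)
state=p0 head=0 tape=[0]111101.   (p0,0)→(p0,0,+1)
state=p0 head=1 tape=0[1]11101.   (p0,1)→(p0,0,0)
state=p0 head=1 tape=0[0]11101.   (p0,0)→(p0,0,+1)
state=p0 head=2 tape=00[1]1101.   (p0,1)→(p0,0,0)
state=p0 head=2 tape=00[0]1101.   (p0,0)→(p0,0,+1)
state=p0 head=3 tape=000[1]101.   (p0,1)→(p0,0,0)
state=p0 head=3 tape=000[0]101.   (p0,0)→(p0,0,+1)
state=p0 head=4 tape=0000[1]01.   (p0,1)→(p0,0,0)
state=p0 head=4 tape=0000[0]01.   (p0,0)→(p0,0,+1)
state=p0 head=5 tape=00000[0]1.   (p0,0)→(p0,0,+1)
state=p0 head=6 tape=000000[1].   (p0,1)→(p0,0,0)
state=p0 head=6 tape=000000[0].   (p0,0)→(p0,0,+1)
state=p0 head=7 tape=0000000[.]   (p0,.)→(p1,1,0)
state=p1 head=7 tape=0000000[1]
After 14 steps: state p1, head at 7, tape 00000001.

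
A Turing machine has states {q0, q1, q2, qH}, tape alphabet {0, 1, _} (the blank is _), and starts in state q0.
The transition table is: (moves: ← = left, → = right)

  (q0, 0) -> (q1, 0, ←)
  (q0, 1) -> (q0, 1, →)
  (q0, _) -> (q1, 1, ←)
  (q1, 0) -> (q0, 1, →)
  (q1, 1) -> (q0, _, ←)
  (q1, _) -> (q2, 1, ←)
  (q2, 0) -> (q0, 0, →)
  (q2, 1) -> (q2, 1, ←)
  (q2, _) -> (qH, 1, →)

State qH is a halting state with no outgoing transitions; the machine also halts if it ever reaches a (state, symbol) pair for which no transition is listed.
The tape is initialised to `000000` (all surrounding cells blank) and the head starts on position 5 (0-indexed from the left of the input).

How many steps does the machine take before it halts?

q0 | ___00000[0]   read 0 → write 0, move ←, go to q1
q1 | ___0000[0]0   read 0 → write 1, move →, go to q0
q0 | ___00001[0]   read 0 → write 0, move ←, go to q1
q1 | ___0000[1]0   read 1 → write _, move ←, go to q0
q0 | ___000[0]_0   read 0 → write 0, move ←, go to q1
q1 | ___00[0]0_0   read 0 → write 1, move →, go to q0
q0 | ___001[0]_0   read 0 → write 0, move ←, go to q1
q1 | ___00[1]0_0   read 1 → write _, move ←, go to q0
q0 | ___0[0]_0_0   read 0 → write 0, move ←, go to q1
q1 | ___[0]0_0_0   read 0 → write 1, move →, go to q0
q0 | ___1[0]_0_0   read 0 → write 0, move ←, go to q1
q1 | ___[1]0_0_0   read 1 → write _, move ←, go to q0
q0 | __[_]_0_0_0   read _ → write 1, move ←, go to q1
q1 | _[_]1_0_0_0   read _ → write 1, move ←, go to q2
q2 | [_]11_0_0_0   read _ → write 1, move →, go to qH
qH | 1[1]1_0_0_0
M halts after 15 transitions.

15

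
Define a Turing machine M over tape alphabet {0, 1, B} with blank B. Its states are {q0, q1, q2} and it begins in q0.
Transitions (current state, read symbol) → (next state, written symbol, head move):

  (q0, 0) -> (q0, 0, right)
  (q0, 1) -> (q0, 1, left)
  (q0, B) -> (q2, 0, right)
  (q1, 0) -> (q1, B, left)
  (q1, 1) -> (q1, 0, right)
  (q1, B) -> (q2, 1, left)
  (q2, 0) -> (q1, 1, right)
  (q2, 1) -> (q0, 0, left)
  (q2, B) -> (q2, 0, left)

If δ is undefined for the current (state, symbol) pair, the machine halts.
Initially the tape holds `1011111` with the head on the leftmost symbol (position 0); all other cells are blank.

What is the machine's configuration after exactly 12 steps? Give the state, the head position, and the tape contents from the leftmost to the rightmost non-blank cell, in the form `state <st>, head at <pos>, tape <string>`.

state q0, head at 2, tape 00011111

q0 | B[1]011111   read 1 → write 1, move left, go to q0
q0 | [B]1011111   read B → write 0, move right, go to q2
q2 | 0[1]011111   read 1 → write 0, move left, go to q0
q0 | [0]0011111   read 0 → write 0, move right, go to q0
q0 | 0[0]011111   read 0 → write 0, move right, go to q0
q0 | 00[0]11111   read 0 → write 0, move right, go to q0
q0 | 000[1]1111   read 1 → write 1, move left, go to q0
q0 | 00[0]11111   read 0 → write 0, move right, go to q0
q0 | 000[1]1111   read 1 → write 1, move left, go to q0
q0 | 00[0]11111   read 0 → write 0, move right, go to q0
q0 | 000[1]1111   read 1 → write 1, move left, go to q0
q0 | 00[0]11111   read 0 → write 0, move right, go to q0
q0 | 000[1]1111
After 12 steps: state q0, head at 2, tape 00011111.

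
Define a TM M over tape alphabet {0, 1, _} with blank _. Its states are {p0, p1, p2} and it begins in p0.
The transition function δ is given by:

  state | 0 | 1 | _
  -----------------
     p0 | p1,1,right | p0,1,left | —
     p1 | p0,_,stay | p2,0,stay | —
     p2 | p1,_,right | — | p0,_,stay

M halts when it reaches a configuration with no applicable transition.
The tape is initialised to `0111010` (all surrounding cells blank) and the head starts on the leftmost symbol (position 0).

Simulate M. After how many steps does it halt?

8

p0 | [0]111010   read 0 → write 1, move right, go to p1
p1 | 1[1]11010   read 1 → write 0, move stay, go to p2
p2 | 1[0]11010   read 0 → write _, move right, go to p1
p1 | 1_[1]1010   read 1 → write 0, move stay, go to p2
p2 | 1_[0]1010   read 0 → write _, move right, go to p1
p1 | 1__[1]010   read 1 → write 0, move stay, go to p2
p2 | 1__[0]010   read 0 → write _, move right, go to p1
p1 | 1___[0]10   read 0 → write _, move stay, go to p0
p0 | 1___[_]10
M halts after 8 transitions.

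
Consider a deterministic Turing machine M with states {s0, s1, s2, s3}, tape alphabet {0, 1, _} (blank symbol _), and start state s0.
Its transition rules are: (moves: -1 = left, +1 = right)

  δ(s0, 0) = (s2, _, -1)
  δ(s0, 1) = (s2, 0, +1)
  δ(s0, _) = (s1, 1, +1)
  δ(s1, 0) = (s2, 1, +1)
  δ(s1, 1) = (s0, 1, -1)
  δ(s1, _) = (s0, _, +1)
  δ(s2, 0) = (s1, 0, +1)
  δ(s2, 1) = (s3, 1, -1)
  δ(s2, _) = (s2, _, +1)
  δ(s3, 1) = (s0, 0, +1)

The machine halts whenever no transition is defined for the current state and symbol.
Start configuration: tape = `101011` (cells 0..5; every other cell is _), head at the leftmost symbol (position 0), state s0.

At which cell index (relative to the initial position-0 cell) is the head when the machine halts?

4

s0 | [1]01011   read 1 → write 0, move +1, go to s2
s2 | 0[0]1011   read 0 → write 0, move +1, go to s1
s1 | 00[1]011   read 1 → write 1, move -1, go to s0
s0 | 0[0]1011   read 0 → write _, move -1, go to s2
s2 | [0]_1011   read 0 → write 0, move +1, go to s1
s1 | 0[_]1011   read _ → write _, move +1, go to s0
s0 | 0_[1]011   read 1 → write 0, move +1, go to s2
s2 | 0_0[0]11   read 0 → write 0, move +1, go to s1
s1 | 0_00[1]1   read 1 → write 1, move -1, go to s0
s0 | 0_0[0]11   read 0 → write _, move -1, go to s2
s2 | 0_[0]_11   read 0 → write 0, move +1, go to s1
s1 | 0_0[_]11   read _ → write _, move +1, go to s0
s0 | 0_0_[1]1   read 1 → write 0, move +1, go to s2
s2 | 0_0_0[1]   read 1 → write 1, move -1, go to s3
s3 | 0_0_[0]1
At halt the head is at cell 4.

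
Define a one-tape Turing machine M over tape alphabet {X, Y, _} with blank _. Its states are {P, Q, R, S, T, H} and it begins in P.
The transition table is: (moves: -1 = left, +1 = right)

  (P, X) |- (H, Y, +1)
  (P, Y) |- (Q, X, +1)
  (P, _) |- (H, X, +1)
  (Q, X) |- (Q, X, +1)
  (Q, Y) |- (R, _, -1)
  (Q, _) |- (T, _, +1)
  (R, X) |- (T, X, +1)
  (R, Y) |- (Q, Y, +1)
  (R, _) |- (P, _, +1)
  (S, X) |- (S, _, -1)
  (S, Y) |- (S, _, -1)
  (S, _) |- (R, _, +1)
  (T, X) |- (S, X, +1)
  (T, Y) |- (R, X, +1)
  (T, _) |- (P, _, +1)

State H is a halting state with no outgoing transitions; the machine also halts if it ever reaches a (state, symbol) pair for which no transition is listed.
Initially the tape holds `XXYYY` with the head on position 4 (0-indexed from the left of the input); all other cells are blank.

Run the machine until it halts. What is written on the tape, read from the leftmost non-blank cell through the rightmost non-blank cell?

XXYYX__X

state=P head=4 tape=XXYY[Y]____   (P,Y)→(Q,X,+1)
state=Q head=5 tape=XXYYX[_]___   (Q,_)→(T,_,+1)
state=T head=6 tape=XXYYX_[_]__   (T,_)→(P,_,+1)
state=P head=7 tape=XXYYX__[_]_   (P,_)→(H,X,+1)
state=H head=8 tape=XXYYX__X[_]
The non-blank tape span at halt is XXYYX__X.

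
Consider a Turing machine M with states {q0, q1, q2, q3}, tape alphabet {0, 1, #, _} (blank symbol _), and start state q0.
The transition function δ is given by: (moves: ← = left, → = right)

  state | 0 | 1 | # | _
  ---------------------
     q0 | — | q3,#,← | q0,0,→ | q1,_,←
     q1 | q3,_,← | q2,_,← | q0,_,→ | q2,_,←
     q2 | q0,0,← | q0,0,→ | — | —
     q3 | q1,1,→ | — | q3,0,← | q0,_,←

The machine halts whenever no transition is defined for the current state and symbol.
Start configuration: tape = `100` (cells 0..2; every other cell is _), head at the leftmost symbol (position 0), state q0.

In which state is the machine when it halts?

q2

state=q0 head=0 tape=____[1]00   (q0,1)→(q3,#,←)
state=q3 head=-1 tape=___[_]#00   (q3,_)→(q0,_,←)
state=q0 head=-2 tape=__[_]_#00   (q0,_)→(q1,_,←)
state=q1 head=-3 tape=_[_]__#00   (q1,_)→(q2,_,←)
state=q2 head=-4 tape=[_]___#00
No transition is defined for (q2, _); M halts in state q2.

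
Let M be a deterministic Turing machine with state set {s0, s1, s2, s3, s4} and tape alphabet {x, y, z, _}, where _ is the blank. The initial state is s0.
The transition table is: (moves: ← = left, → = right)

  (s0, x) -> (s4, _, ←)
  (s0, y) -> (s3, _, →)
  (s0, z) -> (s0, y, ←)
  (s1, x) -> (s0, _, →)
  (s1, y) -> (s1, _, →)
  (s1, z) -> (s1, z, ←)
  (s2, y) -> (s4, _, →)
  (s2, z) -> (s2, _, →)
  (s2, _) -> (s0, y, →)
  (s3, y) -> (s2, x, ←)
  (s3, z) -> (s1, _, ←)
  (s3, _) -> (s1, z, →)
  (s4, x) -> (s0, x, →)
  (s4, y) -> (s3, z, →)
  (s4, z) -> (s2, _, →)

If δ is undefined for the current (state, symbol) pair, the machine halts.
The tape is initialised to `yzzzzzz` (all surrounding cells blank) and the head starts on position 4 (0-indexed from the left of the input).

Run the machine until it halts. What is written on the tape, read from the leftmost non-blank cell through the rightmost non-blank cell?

zz___zz

state=s0 head=4 tape=yzzz[z]zz   (s0,z)→(s0,y,←)
state=s0 head=3 tape=yzz[z]yzz   (s0,z)→(s0,y,←)
state=s0 head=2 tape=yz[z]yyzz   (s0,z)→(s0,y,←)
state=s0 head=1 tape=y[z]yyyzz   (s0,z)→(s0,y,←)
state=s0 head=0 tape=[y]yyyyzz   (s0,y)→(s3,_,→)
state=s3 head=1 tape=_[y]yyyzz   (s3,y)→(s2,x,←)
state=s2 head=0 tape=[_]xyyyzz   (s2,_)→(s0,y,→)
state=s0 head=1 tape=y[x]yyyzz   (s0,x)→(s4,_,←)
state=s4 head=0 tape=[y]_yyyzz   (s4,y)→(s3,z,→)
state=s3 head=1 tape=z[_]yyyzz   (s3,_)→(s1,z,→)
state=s1 head=2 tape=zz[y]yyzz   (s1,y)→(s1,_,→)
state=s1 head=3 tape=zz_[y]yzz   (s1,y)→(s1,_,→)
state=s1 head=4 tape=zz__[y]zz   (s1,y)→(s1,_,→)
state=s1 head=5 tape=zz___[z]z   (s1,z)→(s1,z,←)
state=s1 head=4 tape=zz__[_]zz
The non-blank tape span at halt is zz___zz.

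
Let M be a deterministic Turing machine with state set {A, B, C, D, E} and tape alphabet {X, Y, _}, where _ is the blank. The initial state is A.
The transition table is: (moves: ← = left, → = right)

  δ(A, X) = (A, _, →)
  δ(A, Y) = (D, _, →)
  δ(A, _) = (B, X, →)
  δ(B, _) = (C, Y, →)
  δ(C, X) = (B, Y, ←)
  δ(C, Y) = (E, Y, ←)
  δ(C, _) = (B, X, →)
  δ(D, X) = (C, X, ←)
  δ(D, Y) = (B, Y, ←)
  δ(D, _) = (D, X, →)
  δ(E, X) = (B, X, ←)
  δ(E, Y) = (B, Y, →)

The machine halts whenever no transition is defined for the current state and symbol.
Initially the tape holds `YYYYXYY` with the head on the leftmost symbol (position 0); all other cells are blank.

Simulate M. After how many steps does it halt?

A | [Y]YYYXYY   read Y → write _, move →, go to D
D | _[Y]YYXYY   read Y → write Y, move ←, go to B
B | [_]YYYXYY   read _ → write Y, move →, go to C
C | Y[Y]YYXYY   read Y → write Y, move ←, go to E
E | [Y]YYYXYY   read Y → write Y, move →, go to B
B | Y[Y]YYXYY
M halts after 5 transitions.

5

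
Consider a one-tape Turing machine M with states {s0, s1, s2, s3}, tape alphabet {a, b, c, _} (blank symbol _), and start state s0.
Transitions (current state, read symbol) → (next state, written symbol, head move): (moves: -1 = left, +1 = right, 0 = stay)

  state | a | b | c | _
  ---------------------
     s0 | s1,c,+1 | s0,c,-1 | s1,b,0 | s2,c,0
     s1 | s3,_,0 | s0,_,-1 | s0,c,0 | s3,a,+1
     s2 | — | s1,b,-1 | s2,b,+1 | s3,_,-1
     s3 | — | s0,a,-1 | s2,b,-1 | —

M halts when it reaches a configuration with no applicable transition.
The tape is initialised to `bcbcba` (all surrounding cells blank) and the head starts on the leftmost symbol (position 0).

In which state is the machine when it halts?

s2

s0 | ___[b]cbcba   read b → write c, move -1, go to s0
s0 | __[_]ccbcba   read _ → write c, move 0, go to s2
s2 | __[c]ccbcba   read c → write b, move +1, go to s2
s2 | __b[c]cbcba   read c → write b, move +1, go to s2
s2 | __bb[c]bcba   read c → write b, move +1, go to s2
s2 | __bbb[b]cba   read b → write b, move -1, go to s1
s1 | __bb[b]bcba   read b → write _, move -1, go to s0
s0 | __b[b]_bcba   read b → write c, move -1, go to s0
s0 | __[b]c_bcba   read b → write c, move -1, go to s0
s0 | _[_]cc_bcba   read _ → write c, move 0, go to s2
s2 | _[c]cc_bcba   read c → write b, move +1, go to s2
s2 | _b[c]c_bcba   read c → write b, move +1, go to s2
s2 | _bb[c]_bcba   read c → write b, move +1, go to s2
s2 | _bbb[_]bcba   read _ → write _, move -1, go to s3
s3 | _bb[b]_bcba   read b → write a, move -1, go to s0
s0 | _b[b]a_bcba   read b → write c, move -1, go to s0
s0 | _[b]ca_bcba   read b → write c, move -1, go to s0
s0 | [_]cca_bcba   read _ → write c, move 0, go to s2
s2 | [c]cca_bcba   read c → write b, move +1, go to s2
s2 | b[c]ca_bcba   read c → write b, move +1, go to s2
s2 | bb[c]a_bcba   read c → write b, move +1, go to s2
s2 | bbb[a]_bcba
No transition is defined for (s2, a); M halts in state s2.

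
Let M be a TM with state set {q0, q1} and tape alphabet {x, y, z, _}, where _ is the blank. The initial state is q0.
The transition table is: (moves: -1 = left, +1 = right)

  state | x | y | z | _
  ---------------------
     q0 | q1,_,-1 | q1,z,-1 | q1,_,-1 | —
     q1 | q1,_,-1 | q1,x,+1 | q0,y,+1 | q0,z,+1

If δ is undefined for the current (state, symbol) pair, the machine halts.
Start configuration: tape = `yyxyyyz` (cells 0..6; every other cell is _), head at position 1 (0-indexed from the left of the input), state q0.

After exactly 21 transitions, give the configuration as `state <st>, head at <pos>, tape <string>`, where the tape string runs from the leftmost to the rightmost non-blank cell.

state=q0 head=1 tape=y[y]xyyyz   (q0,y)→(q1,z,-1)
state=q1 head=0 tape=[y]zxyyyz   (q1,y)→(q1,x,+1)
state=q1 head=1 tape=x[z]xyyyz   (q1,z)→(q0,y,+1)
state=q0 head=2 tape=xy[x]yyyz   (q0,x)→(q1,_,-1)
state=q1 head=1 tape=x[y]_yyyz   (q1,y)→(q1,x,+1)
state=q1 head=2 tape=xx[_]yyyz   (q1,_)→(q0,z,+1)
state=q0 head=3 tape=xxz[y]yyz   (q0,y)→(q1,z,-1)
state=q1 head=2 tape=xx[z]zyyz   (q1,z)→(q0,y,+1)
state=q0 head=3 tape=xxy[z]yyz   (q0,z)→(q1,_,-1)
state=q1 head=2 tape=xx[y]_yyz   (q1,y)→(q1,x,+1)
state=q1 head=3 tape=xxx[_]yyz   (q1,_)→(q0,z,+1)
state=q0 head=4 tape=xxxz[y]yz   (q0,y)→(q1,z,-1)
state=q1 head=3 tape=xxx[z]zyz   (q1,z)→(q0,y,+1)
state=q0 head=4 tape=xxxy[z]yz   (q0,z)→(q1,_,-1)
state=q1 head=3 tape=xxx[y]_yz   (q1,y)→(q1,x,+1)
state=q1 head=4 tape=xxxx[_]yz   (q1,_)→(q0,z,+1)
state=q0 head=5 tape=xxxxz[y]z   (q0,y)→(q1,z,-1)
state=q1 head=4 tape=xxxx[z]zz   (q1,z)→(q0,y,+1)
state=q0 head=5 tape=xxxxy[z]z   (q0,z)→(q1,_,-1)
state=q1 head=4 tape=xxxx[y]_z   (q1,y)→(q1,x,+1)
state=q1 head=5 tape=xxxxx[_]z   (q1,_)→(q0,z,+1)
state=q0 head=6 tape=xxxxxz[z]
After 21 steps: state q0, head at 6, tape xxxxxzz.

state q0, head at 6, tape xxxxxzz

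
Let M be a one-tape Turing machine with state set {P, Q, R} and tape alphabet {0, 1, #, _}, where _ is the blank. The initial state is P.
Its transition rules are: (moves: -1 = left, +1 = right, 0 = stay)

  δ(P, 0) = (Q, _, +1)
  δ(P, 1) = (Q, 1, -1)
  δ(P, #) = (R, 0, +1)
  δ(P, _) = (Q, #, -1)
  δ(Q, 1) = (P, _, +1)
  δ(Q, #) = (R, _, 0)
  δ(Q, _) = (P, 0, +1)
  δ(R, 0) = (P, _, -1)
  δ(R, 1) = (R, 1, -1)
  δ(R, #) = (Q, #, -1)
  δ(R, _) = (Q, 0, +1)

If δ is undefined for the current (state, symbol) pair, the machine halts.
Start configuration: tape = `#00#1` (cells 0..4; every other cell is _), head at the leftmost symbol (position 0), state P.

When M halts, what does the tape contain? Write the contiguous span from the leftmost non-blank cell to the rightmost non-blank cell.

0_00000#

P | [#]00#1____   read # → write 0, move +1, go to R
R | 0[0]0#1____   read 0 → write _, move -1, go to P
P | [0]_0#1____   read 0 → write _, move +1, go to Q
Q | _[_]0#1____   read _ → write 0, move +1, go to P
P | _0[0]#1____   read 0 → write _, move +1, go to Q
Q | _0_[#]1____   read # → write _, move 0, go to R
R | _0_[_]1____   read _ → write 0, move +1, go to Q
Q | _0_0[1]____   read 1 → write _, move +1, go to P
P | _0_0_[_]___   read _ → write #, move -1, go to Q
Q | _0_0[_]#___   read _ → write 0, move +1, go to P
P | _0_00[#]___   read # → write 0, move +1, go to R
R | _0_000[_]__   read _ → write 0, move +1, go to Q
Q | _0_0000[_]_   read _ → write 0, move +1, go to P
P | _0_00000[_]   read _ → write #, move -1, go to Q
Q | _0_0000[0]#
The non-blank tape span at halt is 0_00000#.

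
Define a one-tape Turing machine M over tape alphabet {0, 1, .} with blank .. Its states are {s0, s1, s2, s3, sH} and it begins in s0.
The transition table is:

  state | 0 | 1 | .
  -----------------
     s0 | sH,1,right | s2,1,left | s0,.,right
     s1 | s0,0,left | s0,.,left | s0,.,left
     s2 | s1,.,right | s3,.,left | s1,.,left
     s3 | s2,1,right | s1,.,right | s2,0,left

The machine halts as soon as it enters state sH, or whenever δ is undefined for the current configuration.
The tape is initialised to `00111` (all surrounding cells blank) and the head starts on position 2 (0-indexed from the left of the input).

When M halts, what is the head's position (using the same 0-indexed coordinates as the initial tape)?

1

state=s0 head=2 tape=00[1]11   (s0,1)→(s2,1,left)
state=s2 head=1 tape=0[0]111   (s2,0)→(s1,.,right)
state=s1 head=2 tape=0.[1]11   (s1,1)→(s0,.,left)
state=s0 head=1 tape=0[.].11   (s0,.)→(s0,.,right)
state=s0 head=2 tape=0.[.]11   (s0,.)→(s0,.,right)
state=s0 head=3 tape=0..[1]1   (s0,1)→(s2,1,left)
state=s2 head=2 tape=0.[.]11   (s2,.)→(s1,.,left)
state=s1 head=1 tape=0[.].11   (s1,.)→(s0,.,left)
state=s0 head=0 tape=[0]..11   (s0,0)→(sH,1,right)
state=sH head=1 tape=1[.].11
At halt the head is at cell 1.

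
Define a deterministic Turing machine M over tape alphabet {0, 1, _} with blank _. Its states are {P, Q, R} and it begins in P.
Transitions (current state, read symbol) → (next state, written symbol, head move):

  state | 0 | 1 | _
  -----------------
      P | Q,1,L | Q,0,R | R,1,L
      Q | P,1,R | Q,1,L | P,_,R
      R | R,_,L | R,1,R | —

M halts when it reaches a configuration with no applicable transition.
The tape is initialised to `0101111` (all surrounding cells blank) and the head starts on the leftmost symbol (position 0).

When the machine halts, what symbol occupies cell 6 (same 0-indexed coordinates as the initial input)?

0

state=P head=0 tape=_[0]101111__   (P,0)→(Q,1,L)
state=Q head=-1 tape=[_]1101111__   (Q,_)→(P,_,R)
state=P head=0 tape=_[1]101111__   (P,1)→(Q,0,R)
state=Q head=1 tape=_0[1]01111__   (Q,1)→(Q,1,L)
state=Q head=0 tape=_[0]101111__   (Q,0)→(P,1,R)
state=P head=1 tape=_1[1]01111__   (P,1)→(Q,0,R)
state=Q head=2 tape=_10[0]1111__   (Q,0)→(P,1,R)
state=P head=3 tape=_101[1]111__   (P,1)→(Q,0,R)
state=Q head=4 tape=_1010[1]11__   (Q,1)→(Q,1,L)
state=Q head=3 tape=_101[0]111__   (Q,0)→(P,1,R)
state=P head=4 tape=_1011[1]11__   (P,1)→(Q,0,R)
state=Q head=5 tape=_10110[1]1__   (Q,1)→(Q,1,L)
state=Q head=4 tape=_1011[0]11__   (Q,0)→(P,1,R)
state=P head=5 tape=_10111[1]1__   (P,1)→(Q,0,R)
state=Q head=6 tape=_101110[1]__   (Q,1)→(Q,1,L)
state=Q head=5 tape=_10111[0]1__   (Q,0)→(P,1,R)
state=P head=6 tape=_101111[1]__   (P,1)→(Q,0,R)
state=Q head=7 tape=_1011110[_]_   (Q,_)→(P,_,R)
state=P head=8 tape=_1011110_[_]   (P,_)→(R,1,L)
state=R head=7 tape=_1011110[_]1
Cell 6 holds 0 when M halts.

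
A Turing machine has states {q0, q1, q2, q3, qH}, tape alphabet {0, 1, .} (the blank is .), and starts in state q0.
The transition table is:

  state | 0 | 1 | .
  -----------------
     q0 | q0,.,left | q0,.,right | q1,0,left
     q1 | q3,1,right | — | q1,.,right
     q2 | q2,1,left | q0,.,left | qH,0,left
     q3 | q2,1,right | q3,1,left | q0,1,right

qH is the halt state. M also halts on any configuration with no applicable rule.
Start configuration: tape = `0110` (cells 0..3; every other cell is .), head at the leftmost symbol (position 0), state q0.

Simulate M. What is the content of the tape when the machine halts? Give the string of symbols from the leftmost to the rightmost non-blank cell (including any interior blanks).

state=q0 head=0 tape=..[0]110.   (q0,0)→(q0,.,left)
state=q0 head=-1 tape=.[.].110.   (q0,.)→(q1,0,left)
state=q1 head=-2 tape=[.]0.110.   (q1,.)→(q1,.,right)
state=q1 head=-1 tape=.[0].110.   (q1,0)→(q3,1,right)
state=q3 head=0 tape=.1[.]110.   (q3,.)→(q0,1,right)
state=q0 head=1 tape=.11[1]10.   (q0,1)→(q0,.,right)
state=q0 head=2 tape=.11.[1]0.   (q0,1)→(q0,.,right)
state=q0 head=3 tape=.11..[0].   (q0,0)→(q0,.,left)
state=q0 head=2 tape=.11.[.]..   (q0,.)→(q1,0,left)
state=q1 head=1 tape=.11[.]0..   (q1,.)→(q1,.,right)
state=q1 head=2 tape=.11.[0]..   (q1,0)→(q3,1,right)
state=q3 head=3 tape=.11.1[.].   (q3,.)→(q0,1,right)
state=q0 head=4 tape=.11.11[.]   (q0,.)→(q1,0,left)
state=q1 head=3 tape=.11.1[1]0
The non-blank tape span at halt is 11.110.

11.110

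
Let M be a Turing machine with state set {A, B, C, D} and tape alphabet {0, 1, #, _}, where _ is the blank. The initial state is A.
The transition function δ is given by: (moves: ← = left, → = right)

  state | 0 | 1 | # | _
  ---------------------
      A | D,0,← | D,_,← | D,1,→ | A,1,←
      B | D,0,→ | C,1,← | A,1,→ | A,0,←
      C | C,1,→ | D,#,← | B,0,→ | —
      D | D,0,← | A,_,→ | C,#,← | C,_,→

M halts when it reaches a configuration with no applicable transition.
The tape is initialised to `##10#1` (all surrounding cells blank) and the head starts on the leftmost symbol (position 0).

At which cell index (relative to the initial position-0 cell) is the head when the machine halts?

7

A | _[#]#10#1__   read # → write 1, move →, go to D
D | _1[#]10#1__   read # → write #, move ←, go to C
C | _[1]#10#1__   read 1 → write #, move ←, go to D
D | [_]##10#1__   read _ → write _, move →, go to C
C | _[#]#10#1__   read # → write 0, move →, go to B
B | _0[#]10#1__   read # → write 1, move →, go to A
A | _01[1]0#1__   read 1 → write _, move ←, go to D
D | _0[1]_0#1__   read 1 → write _, move →, go to A
A | _0_[_]0#1__   read _ → write 1, move ←, go to A
A | _0[_]10#1__   read _ → write 1, move ←, go to A
A | _[0]110#1__   read 0 → write 0, move ←, go to D
D | [_]0110#1__   read _ → write _, move →, go to C
C | _[0]110#1__   read 0 → write 1, move →, go to C
C | _1[1]10#1__   read 1 → write #, move ←, go to D
D | _[1]#10#1__   read 1 → write _, move →, go to A
A | __[#]10#1__   read # → write 1, move →, go to D
D | __1[1]0#1__   read 1 → write _, move →, go to A
A | __1_[0]#1__   read 0 → write 0, move ←, go to D
D | __1[_]0#1__   read _ → write _, move →, go to C
C | __1_[0]#1__   read 0 → write 1, move →, go to C
C | __1_1[#]1__   read # → write 0, move →, go to B
B | __1_10[1]__   read 1 → write 1, move ←, go to C
C | __1_1[0]1__   read 0 → write 1, move →, go to C
C | __1_11[1]__   read 1 → write #, move ←, go to D
D | __1_1[1]#__   read 1 → write _, move →, go to A
A | __1_1_[#]__   read # → write 1, move →, go to D
D | __1_1_1[_]_   read _ → write _, move →, go to C
C | __1_1_1_[_]
At halt the head is at cell 7.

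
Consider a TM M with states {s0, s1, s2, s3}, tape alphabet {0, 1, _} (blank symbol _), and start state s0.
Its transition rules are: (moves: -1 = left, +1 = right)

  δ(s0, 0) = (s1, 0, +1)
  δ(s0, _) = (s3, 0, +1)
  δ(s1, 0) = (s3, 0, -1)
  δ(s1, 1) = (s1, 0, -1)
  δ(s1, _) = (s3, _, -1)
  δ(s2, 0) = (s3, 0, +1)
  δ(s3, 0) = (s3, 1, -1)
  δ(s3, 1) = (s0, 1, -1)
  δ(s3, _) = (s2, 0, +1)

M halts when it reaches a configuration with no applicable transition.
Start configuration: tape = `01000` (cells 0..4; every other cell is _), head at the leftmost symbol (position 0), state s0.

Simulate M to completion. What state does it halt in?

s0 | __[0]1000   read 0 → write 0, move +1, go to s1
s1 | __0[1]000   read 1 → write 0, move -1, go to s1
s1 | __[0]0000   read 0 → write 0, move -1, go to s3
s3 | _[_]00000   read _ → write 0, move +1, go to s2
s2 | _0[0]0000   read 0 → write 0, move +1, go to s3
s3 | _00[0]000   read 0 → write 1, move -1, go to s3
s3 | _0[0]1000   read 0 → write 1, move -1, go to s3
s3 | _[0]11000   read 0 → write 1, move -1, go to s3
s3 | [_]111000   read _ → write 0, move +1, go to s2
s2 | 0[1]11000
No transition is defined for (s2, 1); M halts in state s2.

s2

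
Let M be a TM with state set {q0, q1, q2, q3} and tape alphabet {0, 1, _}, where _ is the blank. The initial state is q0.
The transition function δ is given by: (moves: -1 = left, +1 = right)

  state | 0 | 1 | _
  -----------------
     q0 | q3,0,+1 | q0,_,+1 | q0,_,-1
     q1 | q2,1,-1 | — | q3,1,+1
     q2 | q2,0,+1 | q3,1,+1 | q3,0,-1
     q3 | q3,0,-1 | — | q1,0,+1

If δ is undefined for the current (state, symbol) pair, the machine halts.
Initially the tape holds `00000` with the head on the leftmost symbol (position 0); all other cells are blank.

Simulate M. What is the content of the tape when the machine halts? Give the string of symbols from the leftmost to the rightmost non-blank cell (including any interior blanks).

010000

state=q0 head=0 tape=_[0]0000   (q0,0)→(q3,0,+1)
state=q3 head=1 tape=_0[0]000   (q3,0)→(q3,0,-1)
state=q3 head=0 tape=_[0]0000   (q3,0)→(q3,0,-1)
state=q3 head=-1 tape=[_]00000   (q3,_)→(q1,0,+1)
state=q1 head=0 tape=0[0]0000   (q1,0)→(q2,1,-1)
state=q2 head=-1 tape=[0]10000   (q2,0)→(q2,0,+1)
state=q2 head=0 tape=0[1]0000   (q2,1)→(q3,1,+1)
state=q3 head=1 tape=01[0]000   (q3,0)→(q3,0,-1)
state=q3 head=0 tape=0[1]0000
The non-blank tape span at halt is 010000.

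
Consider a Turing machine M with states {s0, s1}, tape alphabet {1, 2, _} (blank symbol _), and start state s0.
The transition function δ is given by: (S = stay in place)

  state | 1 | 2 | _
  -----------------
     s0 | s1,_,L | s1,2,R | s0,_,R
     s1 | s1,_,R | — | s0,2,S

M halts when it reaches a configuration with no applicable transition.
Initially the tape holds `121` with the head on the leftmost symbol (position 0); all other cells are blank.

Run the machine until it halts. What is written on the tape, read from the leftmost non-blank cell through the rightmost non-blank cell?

2221

state=s0 head=0 tape=_[1]21   (s0,1)→(s1,_,L)
state=s1 head=-1 tape=[_]_21   (s1,_)→(s0,2,S)
state=s0 head=-1 tape=[2]_21   (s0,2)→(s1,2,R)
state=s1 head=0 tape=2[_]21   (s1,_)→(s0,2,S)
state=s0 head=0 tape=2[2]21   (s0,2)→(s1,2,R)
state=s1 head=1 tape=22[2]1
The non-blank tape span at halt is 2221.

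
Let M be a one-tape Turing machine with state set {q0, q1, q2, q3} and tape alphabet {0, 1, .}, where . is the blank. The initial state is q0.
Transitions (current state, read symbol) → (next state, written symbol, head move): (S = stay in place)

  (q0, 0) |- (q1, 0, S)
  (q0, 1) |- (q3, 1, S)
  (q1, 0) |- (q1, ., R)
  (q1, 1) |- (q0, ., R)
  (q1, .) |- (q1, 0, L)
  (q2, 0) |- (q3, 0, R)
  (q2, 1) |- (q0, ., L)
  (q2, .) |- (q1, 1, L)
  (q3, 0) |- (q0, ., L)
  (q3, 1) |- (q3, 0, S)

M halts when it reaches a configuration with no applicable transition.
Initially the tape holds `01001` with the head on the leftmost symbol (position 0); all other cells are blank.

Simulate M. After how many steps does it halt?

state=q0 head=0 tape=[0]1001.   (q0,0)→(q1,0,S)
state=q1 head=0 tape=[0]1001.   (q1,0)→(q1,.,R)
state=q1 head=1 tape=.[1]001.   (q1,1)→(q0,.,R)
state=q0 head=2 tape=..[0]01.   (q0,0)→(q1,0,S)
state=q1 head=2 tape=..[0]01.   (q1,0)→(q1,.,R)
state=q1 head=3 tape=...[0]1.   (q1,0)→(q1,.,R)
state=q1 head=4 tape=....[1].   (q1,1)→(q0,.,R)
state=q0 head=5 tape=.....[.]
M halts after 7 transitions.

7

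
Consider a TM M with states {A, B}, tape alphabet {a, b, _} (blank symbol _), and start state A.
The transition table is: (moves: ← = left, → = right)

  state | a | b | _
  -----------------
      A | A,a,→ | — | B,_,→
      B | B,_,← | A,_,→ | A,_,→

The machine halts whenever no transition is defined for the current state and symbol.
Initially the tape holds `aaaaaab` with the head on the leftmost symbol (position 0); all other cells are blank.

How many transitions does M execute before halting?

6

state=A head=0 tape=[a]aaaaab   (A,a)→(A,a,→)
state=A head=1 tape=a[a]aaaab   (A,a)→(A,a,→)
state=A head=2 tape=aa[a]aaab   (A,a)→(A,a,→)
state=A head=3 tape=aaa[a]aab   (A,a)→(A,a,→)
state=A head=4 tape=aaaa[a]ab   (A,a)→(A,a,→)
state=A head=5 tape=aaaaa[a]b   (A,a)→(A,a,→)
state=A head=6 tape=aaaaaa[b]
M halts after 6 transitions.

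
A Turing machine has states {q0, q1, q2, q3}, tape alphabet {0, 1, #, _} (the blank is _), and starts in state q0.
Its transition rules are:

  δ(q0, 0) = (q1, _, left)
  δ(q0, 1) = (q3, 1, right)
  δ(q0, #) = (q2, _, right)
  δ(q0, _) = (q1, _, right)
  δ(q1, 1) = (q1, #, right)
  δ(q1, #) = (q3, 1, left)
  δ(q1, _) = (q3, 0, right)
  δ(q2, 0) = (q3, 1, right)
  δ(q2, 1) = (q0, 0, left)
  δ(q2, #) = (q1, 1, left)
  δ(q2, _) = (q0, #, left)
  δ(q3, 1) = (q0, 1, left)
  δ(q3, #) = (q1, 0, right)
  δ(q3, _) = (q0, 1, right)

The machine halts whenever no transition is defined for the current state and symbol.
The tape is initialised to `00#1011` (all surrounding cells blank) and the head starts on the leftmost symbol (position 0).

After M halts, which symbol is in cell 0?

#

state=q0 head=0 tape=_[0]0#1011   (q0,0)→(q1,_,left)
state=q1 head=-1 tape=[_]_0#1011   (q1,_)→(q3,0,right)
state=q3 head=0 tape=0[_]0#1011   (q3,_)→(q0,1,right)
state=q0 head=1 tape=01[0]#1011   (q0,0)→(q1,_,left)
state=q1 head=0 tape=0[1]_#1011   (q1,1)→(q1,#,right)
state=q1 head=1 tape=0#[_]#1011   (q1,_)→(q3,0,right)
state=q3 head=2 tape=0#0[#]1011   (q3,#)→(q1,0,right)
state=q1 head=3 tape=0#00[1]011   (q1,1)→(q1,#,right)
state=q1 head=4 tape=0#00#[0]11
Cell 0 holds # when M halts.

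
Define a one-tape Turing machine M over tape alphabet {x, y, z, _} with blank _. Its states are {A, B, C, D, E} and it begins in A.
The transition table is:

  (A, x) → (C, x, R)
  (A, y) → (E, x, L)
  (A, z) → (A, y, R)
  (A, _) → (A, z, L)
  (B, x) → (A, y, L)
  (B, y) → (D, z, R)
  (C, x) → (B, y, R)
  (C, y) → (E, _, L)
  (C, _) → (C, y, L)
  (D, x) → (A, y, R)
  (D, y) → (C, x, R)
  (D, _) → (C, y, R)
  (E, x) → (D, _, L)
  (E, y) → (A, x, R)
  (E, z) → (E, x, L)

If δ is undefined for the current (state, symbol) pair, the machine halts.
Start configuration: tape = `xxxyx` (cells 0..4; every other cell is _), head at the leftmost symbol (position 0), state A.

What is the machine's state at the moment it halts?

A | __[x]xxyx   read x → write x, move R, go to C
C | __x[x]xyx   read x → write y, move R, go to B
B | __xy[x]yx   read x → write y, move L, go to A
A | __x[y]yyx   read y → write x, move L, go to E
E | __[x]xyyx   read x → write _, move L, go to D
D | _[_]_xyyx   read _ → write y, move R, go to C
C | _y[_]xyyx   read _ → write y, move L, go to C
C | _[y]yxyyx   read y → write _, move L, go to E
E | [_]_yxyyx
No transition is defined for (E, _); M halts in state E.

E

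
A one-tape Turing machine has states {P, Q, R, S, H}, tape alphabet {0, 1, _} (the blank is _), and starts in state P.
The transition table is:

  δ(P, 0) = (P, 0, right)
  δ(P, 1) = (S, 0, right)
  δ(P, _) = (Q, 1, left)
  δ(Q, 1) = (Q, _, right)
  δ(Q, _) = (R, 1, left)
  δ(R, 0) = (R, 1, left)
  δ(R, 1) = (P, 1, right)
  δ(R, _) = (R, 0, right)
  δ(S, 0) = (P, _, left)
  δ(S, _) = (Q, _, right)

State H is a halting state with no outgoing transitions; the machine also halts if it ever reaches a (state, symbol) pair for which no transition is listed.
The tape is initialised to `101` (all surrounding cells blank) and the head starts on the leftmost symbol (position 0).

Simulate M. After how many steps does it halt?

4

state=P head=0 tape=[1]01   (P,1)→(S,0,right)
state=S head=1 tape=0[0]1   (S,0)→(P,_,left)
state=P head=0 tape=[0]_1   (P,0)→(P,0,right)
state=P head=1 tape=0[_]1   (P,_)→(Q,1,left)
state=Q head=0 tape=[0]11
M halts after 4 transitions.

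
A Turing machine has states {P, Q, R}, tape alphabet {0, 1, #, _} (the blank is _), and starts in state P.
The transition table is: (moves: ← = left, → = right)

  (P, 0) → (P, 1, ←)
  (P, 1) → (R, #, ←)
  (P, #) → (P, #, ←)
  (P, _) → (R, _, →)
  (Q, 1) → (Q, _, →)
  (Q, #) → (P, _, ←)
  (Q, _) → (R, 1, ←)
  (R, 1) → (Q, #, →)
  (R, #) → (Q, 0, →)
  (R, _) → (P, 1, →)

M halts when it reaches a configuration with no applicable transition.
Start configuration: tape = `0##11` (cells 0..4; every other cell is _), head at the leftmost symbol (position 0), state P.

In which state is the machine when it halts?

R

state=P head=0 tape=_[0]##11   (P,0)→(P,1,←)
state=P head=-1 tape=[_]1##11   (P,_)→(R,_,→)
state=R head=0 tape=_[1]##11   (R,1)→(Q,#,→)
state=Q head=1 tape=_#[#]#11   (Q,#)→(P,_,←)
state=P head=0 tape=_[#]_#11   (P,#)→(P,#,←)
state=P head=-1 tape=[_]#_#11   (P,_)→(R,_,→)
state=R head=0 tape=_[#]_#11   (R,#)→(Q,0,→)
state=Q head=1 tape=_0[_]#11   (Q,_)→(R,1,←)
state=R head=0 tape=_[0]1#11
No transition is defined for (R, 0); M halts in state R.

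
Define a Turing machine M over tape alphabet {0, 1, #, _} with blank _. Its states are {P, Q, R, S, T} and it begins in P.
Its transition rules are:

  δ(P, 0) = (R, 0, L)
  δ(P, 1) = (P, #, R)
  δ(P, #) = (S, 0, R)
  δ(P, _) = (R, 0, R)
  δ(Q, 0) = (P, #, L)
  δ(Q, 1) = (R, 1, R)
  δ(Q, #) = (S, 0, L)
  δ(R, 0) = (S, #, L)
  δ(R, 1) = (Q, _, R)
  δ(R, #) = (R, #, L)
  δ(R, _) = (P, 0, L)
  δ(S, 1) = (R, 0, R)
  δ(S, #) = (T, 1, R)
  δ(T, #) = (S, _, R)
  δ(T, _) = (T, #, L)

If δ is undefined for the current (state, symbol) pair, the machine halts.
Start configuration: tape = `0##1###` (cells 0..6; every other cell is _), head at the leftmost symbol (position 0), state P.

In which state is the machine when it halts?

S

P | __[0]##1###   read 0 → write 0, move L, go to R
R | _[_]0##1###   read _ → write 0, move L, go to P
P | [_]00##1###   read _ → write 0, move R, go to R
R | 0[0]0##1###   read 0 → write #, move L, go to S
S | [0]#0##1###
No transition is defined for (S, 0); M halts in state S.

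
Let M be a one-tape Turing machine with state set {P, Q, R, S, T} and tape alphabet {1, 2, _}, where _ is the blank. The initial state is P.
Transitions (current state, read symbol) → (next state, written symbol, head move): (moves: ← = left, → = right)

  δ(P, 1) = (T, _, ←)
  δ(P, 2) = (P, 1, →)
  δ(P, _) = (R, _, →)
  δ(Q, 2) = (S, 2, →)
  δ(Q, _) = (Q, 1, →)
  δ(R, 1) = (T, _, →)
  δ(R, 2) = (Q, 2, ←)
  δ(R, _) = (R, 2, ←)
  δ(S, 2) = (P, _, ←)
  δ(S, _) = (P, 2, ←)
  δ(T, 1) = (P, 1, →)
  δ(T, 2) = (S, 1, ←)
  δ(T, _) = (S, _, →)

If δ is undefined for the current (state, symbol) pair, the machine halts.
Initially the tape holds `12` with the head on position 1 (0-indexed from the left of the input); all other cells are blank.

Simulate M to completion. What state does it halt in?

P | _1[2]__   read 2 → write 1, move →, go to P
P | _11[_]_   read _ → write _, move →, go to R
R | _11_[_]   read _ → write 2, move ←, go to R
R | _11[_]2   read _ → write 2, move ←, go to R
R | _1[1]22   read 1 → write _, move →, go to T
T | _1_[2]2   read 2 → write 1, move ←, go to S
S | _1[_]12   read _ → write 2, move ←, go to P
P | _[1]212   read 1 → write _, move ←, go to T
T | [_]_212   read _ → write _, move →, go to S
S | _[_]212   read _ → write 2, move ←, go to P
P | [_]2212   read _ → write _, move →, go to R
R | _[2]212   read 2 → write 2, move ←, go to Q
Q | [_]2212   read _ → write 1, move →, go to Q
Q | 1[2]212   read 2 → write 2, move →, go to S
S | 12[2]12   read 2 → write _, move ←, go to P
P | 1[2]_12   read 2 → write 1, move →, go to P
P | 11[_]12   read _ → write _, move →, go to R
R | 11_[1]2   read 1 → write _, move →, go to T
T | 11__[2]   read 2 → write 1, move ←, go to S
S | 11_[_]1   read _ → write 2, move ←, go to P
P | 11[_]21   read _ → write _, move →, go to R
R | 11_[2]1   read 2 → write 2, move ←, go to Q
Q | 11[_]21   read _ → write 1, move →, go to Q
Q | 111[2]1   read 2 → write 2, move →, go to S
S | 1112[1]
No transition is defined for (S, 1); M halts in state S.

S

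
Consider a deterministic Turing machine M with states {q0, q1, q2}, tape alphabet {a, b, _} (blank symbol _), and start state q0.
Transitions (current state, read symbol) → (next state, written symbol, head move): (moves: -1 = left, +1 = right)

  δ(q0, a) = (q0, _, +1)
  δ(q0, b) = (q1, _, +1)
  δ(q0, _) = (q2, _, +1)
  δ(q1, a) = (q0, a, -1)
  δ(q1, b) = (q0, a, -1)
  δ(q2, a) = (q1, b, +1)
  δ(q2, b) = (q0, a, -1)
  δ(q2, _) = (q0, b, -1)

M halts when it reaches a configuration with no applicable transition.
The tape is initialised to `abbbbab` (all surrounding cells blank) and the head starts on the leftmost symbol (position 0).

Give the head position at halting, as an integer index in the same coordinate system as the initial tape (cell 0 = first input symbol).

7

q0 | [a]bbbbab_   read a → write _, move +1, go to q0
q0 | _[b]bbbab_   read b → write _, move +1, go to q1
q1 | __[b]bbab_   read b → write a, move -1, go to q0
q0 | _[_]abbab_   read _ → write _, move +1, go to q2
q2 | __[a]bbab_   read a → write b, move +1, go to q1
q1 | __b[b]bab_   read b → write a, move -1, go to q0
q0 | __[b]abab_   read b → write _, move +1, go to q1
q1 | ___[a]bab_   read a → write a, move -1, go to q0
q0 | __[_]abab_   read _ → write _, move +1, go to q2
q2 | ___[a]bab_   read a → write b, move +1, go to q1
q1 | ___b[b]ab_   read b → write a, move -1, go to q0
q0 | ___[b]aab_   read b → write _, move +1, go to q1
q1 | ____[a]ab_   read a → write a, move -1, go to q0
q0 | ___[_]aab_   read _ → write _, move +1, go to q2
q2 | ____[a]ab_   read a → write b, move +1, go to q1
q1 | ____b[a]b_   read a → write a, move -1, go to q0
q0 | ____[b]ab_   read b → write _, move +1, go to q1
q1 | _____[a]b_   read a → write a, move -1, go to q0
q0 | ____[_]ab_   read _ → write _, move +1, go to q2
q2 | _____[a]b_   read a → write b, move +1, go to q1
q1 | _____b[b]_   read b → write a, move -1, go to q0
q0 | _____[b]a_   read b → write _, move +1, go to q1
q1 | ______[a]_   read a → write a, move -1, go to q0
q0 | _____[_]a_   read _ → write _, move +1, go to q2
q2 | ______[a]_   read a → write b, move +1, go to q1
q1 | ______b[_]
At halt the head is at cell 7.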